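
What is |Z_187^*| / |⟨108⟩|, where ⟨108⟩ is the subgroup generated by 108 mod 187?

2

ord(108) | φ(187) = φ(11·17) = (11−1)·(17−1) = 10·16 = 160 = 2^5 · 5.
Divisors of 160: 1, 2, 4, 5, 8, 10, 16, 20, 32, 40, 80, 160.
Evaluate successive powers at the divisors of 160:
108^1 ≡ 108 (mod 187)
108^2 ≡ 70 (mod 187)
108^4 ≡ 38 (mod 187)
108^5 ≡ 177 (mod 187)
108^8 ≡ 135 (mod 187)
108^10 ≡ 100 (mod 187)
108^16 ≡ 86 (mod 187)
108^20 ≡ 89 (mod 187)
108^32 ≡ 103 (mod 187)
108^40 ≡ 67 (mod 187)
108^80 ≡ 1 (mod 187) ✓
The order of 108 is 80, so the subgroup it generates has 80 elements.
The index is φ(187) / ord(108) = 160 / 80 = 2.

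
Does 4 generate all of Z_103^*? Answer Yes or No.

No

φ(103) = 103 − 1 = 102 = 2 · 3 · 17.
It suffices to check that the order of 4 is not a proper divisor of 102: compute 4^(102/q) for q ∈ {2, 3, 17}.
4^51 ≡ 1 (mod 103)  [q = 2: ≡ 1 ✗]
4^34 ≡ 56 (mod 103)  [q = 3: ≢ 1 ✓]
4^6 ≡ 79 (mod 103)  [q = 17: ≢ 1 ✓]
Since 4^51 ≡ 1, the order of 4 divides 51 < 102, so 4 is not a primitive root.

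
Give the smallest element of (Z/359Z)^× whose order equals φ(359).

φ(359) = 359 − 1 = 358 = 2 · 179.
Test candidates g = 2, 3, … against the prime factors q ∈ {2, 179} of φ(359): g is a generator iff g^(358/q) ≢ 1 for every such q.
g = 2: 2^179 ≡ 1 — hits 1, so not a primitive root.
g = 3: 3^179 ≡ 1 — hits 1, so not a primitive root.
g = 4: 4^179 ≡ 1 — hits 1, so not a primitive root.
g = 5: 5^179 ≡ 1 — hits 1, so not a primitive root.
g = 6: 6^179 ≡ 1 — hits 1, so not a primitive root.
g = 7: 7^179 ≡ 358; 7^2 ≡ 49 — none is 1, so 7 is a primitive root.
So 7 is the smallest generator of (Z/359Z)^×.

7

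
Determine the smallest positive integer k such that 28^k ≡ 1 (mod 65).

The order of 28 must divide φ(65) = φ(5·13) = (5−1)·(13−1) = 4·12 = 48 = 2^4 · 3.
Divisors of 48: 1, 2, 3, 4, 6, 8, 12, 16, 24, 48.
Test each divisor d:
28^1 ≡ 28 (mod 65)
28^2 ≡ 4 (mod 65)
28^3 ≡ 47 (mod 65)
28^4 ≡ 16 (mod 65)
28^6 ≡ 64 (mod 65)
28^8 ≡ 61 (mod 65)
28^12 ≡ 1 (mod 65) ✓
So ord_65(28) = 12.

12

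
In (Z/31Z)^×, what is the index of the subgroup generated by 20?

2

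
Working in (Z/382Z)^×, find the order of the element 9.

95

The order of 9 must divide φ(382) = φ(2)·φ(191) = 1·190 = 190 = 2 · 5 · 19.
Divisors of 190: 1, 2, 5, 10, 19, 38, 95, 190.
Check 9^d mod 382 for each divisor in increasing order:
9^1 ≡ 9
9^2 ≡ 81
9^5 ≡ 221
9^10 ≡ 327
9^19 ≡ 39
9^38 ≡ 375
9^95 ≡ 1
The smallest such exponent is 95, so the order of 9 is 95.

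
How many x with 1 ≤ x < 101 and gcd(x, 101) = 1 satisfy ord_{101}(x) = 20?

φ(101) = 101 − 1 = 100 = 2^2 · 5^2.
In a cyclic group of order 100, there are φ(d) elements of order d for each divisor d of 100, and zero for non-divisors.
20 = 2^2 · 5 divides 100, and φ(20) = 8.

8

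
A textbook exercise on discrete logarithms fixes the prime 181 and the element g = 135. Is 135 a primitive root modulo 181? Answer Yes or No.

No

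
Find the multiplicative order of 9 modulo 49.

21

By Lagrange's theorem, ord_49(9) divides φ(49) = φ(7^2) = 7·(7−1) = 42 = 2 · 3 · 7.
Divisors of 42: 1, 2, 3, 6, 7, 14, 21, 42.
Test each divisor d:
9^1 ≡ 9 (mod 49)
9^2 ≡ 32 (mod 49)
9^3 ≡ 43 (mod 49)
9^6 ≡ 36 (mod 49)
9^7 ≡ 30 (mod 49)
9^14 ≡ 18 (mod 49)
9^21 ≡ 1 (mod 49) ✓
So ord_49(9) = 21.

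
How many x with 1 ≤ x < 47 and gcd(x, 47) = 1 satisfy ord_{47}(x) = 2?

φ(47) = 47 − 1 = 46 = 2 · 23.
(Z/47Z)^× is cyclic (|G| = 46); a cyclic group of order m has exactly φ(d) elements of each order d | m, and none otherwise.
2 | 46, and φ(2) = 2 − 1 = 1.

1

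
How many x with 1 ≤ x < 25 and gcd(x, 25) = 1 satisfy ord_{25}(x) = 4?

2

φ(25) = φ(5^2) = 5·(5−1) = 20 = 2^2 · 5.
Since (Z/25Z)^× is cyclic of order 20, the number of elements of order d is φ(d) when d | 20 and 0 otherwise.
4 = 2^2 divides 20, and φ(4) = 2.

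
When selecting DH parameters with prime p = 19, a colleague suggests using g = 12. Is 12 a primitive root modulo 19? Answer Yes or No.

No

φ(19) = 19 − 1 = 18 = 2 · 3^2.
It suffices to check that the order of 12 is not a proper divisor of 18: compute 12^(18/q) for q ∈ {2, 3}.
12^9 ≡ 18 (mod 19)  [q = 2: ≢ 1 ✓]
12^6 ≡ 1 (mod 19)  [q = 3: ≡ 1 ✗]
Since 12^6 ≡ 1, the order of 12 divides 6 < 18, so 12 is not a primitive root.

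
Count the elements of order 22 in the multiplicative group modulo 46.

10

φ(46) = φ(2)·φ(23) = 1·22 = 22 = 2 · 11.
In a cyclic group of order 22, there are φ(d) elements of order d for each divisor d of 22, and zero for non-divisors.
22 = 2 · 11 divides 22, and φ(22) = 10.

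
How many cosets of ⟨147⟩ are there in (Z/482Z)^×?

Since 147 ∈ (Z/482Z)^×, its order divides φ(482) = φ(2)·φ(241) = 1·240 = 240 = 2^4 · 3 · 5.
Divisors of 240: 1, 2, 3, 4, 5, 6, 8, 10, 12, 15, 16, 20, 24, 30, 40, 48, 60, 80, 120, 240.
Compute 147^d (mod 482) for the divisors d until we hit 1:
147^1 ≡ 147
147^2 ≡ 401
147^3 ≡ 143
147^4 ≡ 295
147^5 ≡ 467
147^6 ≡ 205
147^8 ≡ 265
147^10 ≡ 225
147^12 ≡ 91
147^15 ≡ 481
147^16 ≡ 335
147^20 ≡ 15
147^24 ≡ 87
147^30 ≡ 1
So ord_482(147) = 30, hence |⟨147⟩| = 30.
Index = |(Z/482Z)^×| / |⟨147⟩| = 240 / 30 = 8.

8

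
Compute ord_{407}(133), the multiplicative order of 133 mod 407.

36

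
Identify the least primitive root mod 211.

2

φ(211) = 211 − 1 = 210 = 2 · 3 · 5 · 7.
Test candidates g = 2, 3, … against the prime factors q ∈ {2, 3, 5, 7} of φ(211): g is a generator iff g^(210/q) ≢ 1 for every such q.
g = 2: 2^105 ≡ 210; 2^70 ≡ 196; 2^42 ≡ 107; 2^30 ≡ 171 — none is 1, so 2 is a primitive root.
So 2 is the smallest generator of (Z/211Z)^×.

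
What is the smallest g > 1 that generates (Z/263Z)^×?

5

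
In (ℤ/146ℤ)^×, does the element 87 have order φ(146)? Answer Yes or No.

Yes

φ(146) = φ(2)·φ(73) = 1·72 = 72 = 2^3 · 3^2.
87 is a primitive root mod 146 iff 87^(φ(146)/q) ≢ 1 for every prime q | φ(146), i.e. q ∈ {2, 3}.
87^36 ≡ 145 (mod 146)  [q = 2: ≢ 1 ✓]
87^24 ≡ 137 (mod 146)  [q = 3: ≢ 1 ✓]
None equal 1, so ord_146(87) = 72: 87 is a primitive root.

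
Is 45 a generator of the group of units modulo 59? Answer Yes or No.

No

φ(59) = 59 − 1 = 58 = 2 · 29.
An element g generates (Z/59Z)^× iff g^(58/q) ≢ 1 (mod 59) for each prime q ∈ {2, 29}.
45^29 ≡ 1 (mod 59)  [q = 2: ≡ 1 ✗]
45^2 ≡ 19 (mod 59)  [q = 29: ≢ 1 ✓]
Since 45^29 ≡ 1, the order of 45 divides 29 < 58, so 45 is not a primitive root.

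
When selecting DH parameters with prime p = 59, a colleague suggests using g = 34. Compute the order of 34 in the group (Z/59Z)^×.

Since 34 ∈ (Z/59Z)^×, its order divides φ(59) = 59 − 1 = 58 = 2 · 29.
Divisors of 58: 1, 2, 29, 58.
Test each divisor d:
34^1 ≡ 34
34^2 ≡ 35
34^29 ≡ 58
34^58 ≡ 1
So ord_59(34) = 58.

58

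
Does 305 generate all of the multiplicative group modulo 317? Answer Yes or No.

Yes

φ(317) = 317 − 1 = 316 = 2^2 · 79.
It suffices to check that the order of 305 is not a proper divisor of 316: compute 305^(316/q) for q ∈ {2, 79}.
305^158 ≡ 316 (mod 317)  [q = 2: ≢ 1 ✓]
305^4 ≡ 131 (mod 317)  [q = 79: ≢ 1 ✓]
All checks pass, so 305 has order 316 and is a primitive root modulo 317.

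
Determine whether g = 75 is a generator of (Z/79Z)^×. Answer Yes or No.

φ(79) = 79 − 1 = 78 = 2 · 3 · 13.
Test 75^(78/q) mod 79 for each prime factor q of 78:
75^39 ≡ 78 (mod 79)  [q = 2: ≢ 1 ✓]
75^26 ≡ 55 (mod 79)  [q = 3: ≢ 1 ✓]
75^6 ≡ 67 (mod 79)  [q = 13: ≢ 1 ✓]
All checks pass, so 75 has order 78 and is a primitive root modulo 79.

Yes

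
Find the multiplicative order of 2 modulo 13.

By Lagrange's theorem, ord_13(2) divides φ(13) = 13 − 1 = 12 = 2^2 · 3.
Divisors of 12: 1, 2, 3, 4, 6, 12.
Evaluate successive powers at the divisors of 12:
2^1 ≡ 2 (mod 13)
2^2 ≡ 4 (mod 13)
2^3 ≡ 8 (mod 13)
2^4 ≡ 3 (mod 13)
2^6 ≡ 12 (mod 13)
2^12 ≡ 1 (mod 13) ✓
So ord_13(2) = 12.

12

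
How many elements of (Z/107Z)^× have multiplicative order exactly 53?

52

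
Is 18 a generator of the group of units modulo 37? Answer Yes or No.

Yes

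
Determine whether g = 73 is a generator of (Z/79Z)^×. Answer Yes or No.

φ(79) = 79 − 1 = 78 = 2 · 3 · 13.
It suffices to check that the order of 73 is not a proper divisor of 78: compute 73^(78/q) for q ∈ {2, 3, 13}.
73^39 ≡ 1 (mod 79)  [q = 2: ≡ 1 ✗]
73^26 ≡ 55 (mod 79)  [q = 3: ≢ 1 ✓]
73^6 ≡ 46 (mod 79)  [q = 13: ≢ 1 ✓]
73^39 ≡ 1 shows ord(73) | 39, strictly less than φ(79); not a primitive root.

No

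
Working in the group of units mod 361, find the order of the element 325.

342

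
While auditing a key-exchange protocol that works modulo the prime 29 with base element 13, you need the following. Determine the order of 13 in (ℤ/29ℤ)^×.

14

The order of 13 must divide φ(29) = 29 − 1 = 28 = 2^2 · 7.
Divisors of 28: 1, 2, 4, 7, 14, 28.
Test each divisor d:
13^1 ≡ 13 (mod 29)
13^2 ≡ 24 (mod 29)
13^4 ≡ 25 (mod 29)
13^7 ≡ 28 (mod 29)
13^14 ≡ 1 (mod 29) ✓
Therefore the multiplicative order of 13 modulo 29 is 14.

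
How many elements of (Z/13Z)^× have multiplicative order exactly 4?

φ(13) = 13 − 1 = 12 = 2^2 · 3.
(Z/13Z)^× is cyclic (|G| = 12); a cyclic group of order m has exactly φ(d) elements of each order d | m, and none otherwise.
4 = 2^2 divides 12, and φ(4) = 2.

2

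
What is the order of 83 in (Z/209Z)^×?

ord(83) | φ(209) = φ(11·19) = (11−1)·(19−1) = 10·18 = 180 = 2^2 · 3^2 · 5.
Divisors of 180: 1, 2, 3, 4, 5, 6, 9, 10, 12, 15, 18, 20, 30, 36, 45, 60, 90, 180.
Check 83^d mod 209 for each divisor in increasing order:
83^1 ≡ 83 (mod 209)
83^2 ≡ 201 (mod 209)
83^3 ≡ 172 (mod 209)
83^4 ≡ 64 (mod 209)
83^5 ≡ 87 (mod 209)
83^6 ≡ 115 (mod 209)
83^9 ≡ 134 (mod 209)
83^10 ≡ 45 (mod 209)
83^12 ≡ 58 (mod 209)
83^15 ≡ 153 (mod 209)
83^18 ≡ 191 (mod 209)
83^20 ≡ 144 (mod 209)
83^30 ≡ 1 (mod 209) ✓
Hence ord(83) = 30.

30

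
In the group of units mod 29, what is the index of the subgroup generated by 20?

4

Since 20 ∈ (Z/29Z)^×, its order divides φ(29) = 29 − 1 = 28 = 2^2 · 7.
Divisors of 28: 1, 2, 4, 7, 14, 28.
Evaluate successive powers at the divisors of 28:
20^1 ≡ 20
20^2 ≡ 23
20^4 ≡ 7
20^7 ≡ 1
Thus |⟨20⟩| = ord(20) = 7.
Index = |(Z/29Z)^×| / |⟨20⟩| = 28 / 7 = 4.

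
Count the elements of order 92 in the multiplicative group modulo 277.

44

φ(277) = 277 − 1 = 276 = 2^2 · 3 · 23.
In a cyclic group of order 276, there are φ(d) elements of order d for each divisor d of 276, and zero for non-divisors.
92 = 2^2 · 23 divides 276, and φ(92) = 44.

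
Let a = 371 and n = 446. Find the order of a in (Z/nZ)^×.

111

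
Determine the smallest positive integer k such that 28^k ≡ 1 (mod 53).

13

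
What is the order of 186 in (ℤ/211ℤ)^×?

By Lagrange's theorem, ord_211(186) divides φ(211) = 211 − 1 = 210 = 2 · 3 · 5 · 7.
Divisors of 210: 1, 2, 3, 5, 6, 7, 10, 14, 15, 21, 30, 35, 42, 70, 105, 210.
Check 186^d mod 211 for each divisor in increasing order:
186^1 ≡ 186
186^2 ≡ 203
186^3 ≡ 200
186^5 ≡ 88
186^6 ≡ 121
186^7 ≡ 140
186^10 ≡ 148
186^14 ≡ 188
186^15 ≡ 153
186^21 ≡ 156
186^30 ≡ 199
186^35 ≡ 210
186^42 ≡ 71
186^70 ≡ 1
Hence ord(186) = 70.

70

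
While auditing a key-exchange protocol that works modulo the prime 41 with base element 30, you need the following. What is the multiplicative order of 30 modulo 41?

40

Since 30 ∈ (Z/41Z)^×, its order divides φ(41) = 41 − 1 = 40 = 2^3 · 5.
Divisors of 40: 1, 2, 4, 5, 8, 10, 20, 40.
Check 30^d mod 41 for each divisor in increasing order:
30^1 ≡ 30
30^2 ≡ 39
30^4 ≡ 4
30^5 ≡ 38
30^8 ≡ 16
30^10 ≡ 9
30^20 ≡ 40
30^40 ≡ 1
Therefore the multiplicative order of 30 modulo 41 is 40.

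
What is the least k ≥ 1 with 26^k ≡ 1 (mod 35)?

The order of 26 must divide φ(35) = φ(5·7) = (5−1)·(7−1) = 4·6 = 24 = 2^3 · 3.
Divisors of 24: 1, 2, 3, 4, 6, 8, 12, 24.
Compute 26^d (mod 35) for the divisors d until we hit 1:
26^1 ≡ 26
26^2 ≡ 11
26^3 ≡ 6
26^4 ≡ 16
26^6 ≡ 1
So ord_35(26) = 6.

6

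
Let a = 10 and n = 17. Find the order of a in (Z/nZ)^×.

The order of 10 must divide φ(17) = 17 − 1 = 16 = 2^4.
Divisors of 16: 1, 2, 4, 8, 16.
Compute 10^d (mod 17) for the divisors d until we hit 1:
10^1 ≡ 10
10^2 ≡ 15
10^4 ≡ 4
10^8 ≡ 16
10^16 ≡ 1
Hence ord(10) = 16.

16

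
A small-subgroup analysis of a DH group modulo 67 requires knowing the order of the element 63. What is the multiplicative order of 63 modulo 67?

ord(63) | φ(67) = 67 − 1 = 66 = 2 · 3 · 11.
Divisors of 66: 1, 2, 3, 6, 11, 22, 33, 66.
Check 63^d mod 67 for each divisor in increasing order:
63^1 ≡ 63 (mod 67)
63^2 ≡ 16 (mod 67)
63^3 ≡ 3 (mod 67)
63^6 ≡ 9 (mod 67)
63^11 ≡ 30 (mod 67)
63^22 ≡ 29 (mod 67)
63^33 ≡ 66 (mod 67)
63^66 ≡ 1 (mod 67) ✓
The smallest such exponent is 66, so the order of 63 is 66.

66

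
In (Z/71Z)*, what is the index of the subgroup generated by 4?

2

Since 4 ∈ (Z/71Z)^×, its order divides φ(71) = 71 − 1 = 70 = 2 · 5 · 7.
Divisors of 70: 1, 2, 5, 7, 10, 14, 35, 70.
Compute 4^d (mod 71) for the divisors d until we hit 1:
4^1 ≡ 4 (mod 71)
4^2 ≡ 16 (mod 71)
4^5 ≡ 30 (mod 71)
4^7 ≡ 54 (mod 71)
4^10 ≡ 48 (mod 71)
4^14 ≡ 5 (mod 71)
4^35 ≡ 1 (mod 71) ✓
So ord_71(4) = 35, hence |⟨4⟩| = 35.
[(Z/71Z)^× : ⟨4⟩] = 70/35 = 2.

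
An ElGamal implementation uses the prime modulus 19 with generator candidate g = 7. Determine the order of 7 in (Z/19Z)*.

3

The order of 7 must divide φ(19) = 19 − 1 = 18 = 2 · 3^2.
Divisors of 18: 1, 2, 3, 6, 9, 18.
Evaluate successive powers at the divisors of 18:
7^1 ≡ 7 (mod 19)
7^2 ≡ 11 (mod 19)
7^3 ≡ 1 (mod 19) ✓
The smallest such exponent is 3, so the order of 7 is 3.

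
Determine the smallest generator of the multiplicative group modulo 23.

5

φ(23) = 23 − 1 = 22 = 2 · 11.
Test candidates g = 2, 3, … against the prime factors q ∈ {2, 11} of φ(23): g is a generator iff g^(22/q) ≢ 1 for every such q.
g = 2: 2^11 ≡ 1 — hits 1, so not a primitive root.
g = 3: 3^11 ≡ 1 — hits 1, so not a primitive root.
g = 4: 4^11 ≡ 1 — hits 1, so not a primitive root.
g = 5: 5^11 ≡ 22; 5^2 ≡ 2 — none is 1, so 5 is a primitive root.
Hence the least primitive root of 23 is 5.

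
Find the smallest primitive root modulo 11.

2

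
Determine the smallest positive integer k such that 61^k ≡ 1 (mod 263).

131

The order of 61 must divide φ(263) = 263 − 1 = 262 = 2 · 131.
Divisors of 262: 1, 2, 131, 262.
Compute 61^d (mod 263) for the divisors d until we hit 1:
61^1 ≡ 61 (mod 263)
61^2 ≡ 39 (mod 263)
61^131 ≡ 1 (mod 263) ✓
The smallest such exponent is 131, so the order of 61 is 131.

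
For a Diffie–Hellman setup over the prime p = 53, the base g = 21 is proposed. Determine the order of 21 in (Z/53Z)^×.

The order of 21 must divide φ(53) = 53 − 1 = 52 = 2^2 · 13.
Divisors of 52: 1, 2, 4, 13, 26, 52.
Compute 21^d (mod 53) for the divisors d until we hit 1:
21^1 ≡ 21 (mod 53)
21^2 ≡ 17 (mod 53)
21^4 ≡ 24 (mod 53)
21^13 ≡ 23 (mod 53)
21^26 ≡ 52 (mod 53)
21^52 ≡ 1 (mod 53) ✓
Therefore the multiplicative order of 21 modulo 53 is 52.

52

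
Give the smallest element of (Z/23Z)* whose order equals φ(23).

φ(23) = 23 − 1 = 22 = 2 · 11.
g is a primitive root iff g^(22/q) ≢ 1 (mod 23) for each prime q ∈ {2, 11}.
g = 2: 2^11 ≡ 1 — hits 1, so not a primitive root.
g = 3: 3^11 ≡ 1 — hits 1, so not a primitive root.
g = 4: 4^11 ≡ 1 — hits 1, so not a primitive root.
g = 5: 5^11 ≡ 22; 5^2 ≡ 2 — none is 1, so 5 is a primitive root.
The smallest primitive root modulo 23 is 5.

5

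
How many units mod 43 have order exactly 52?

0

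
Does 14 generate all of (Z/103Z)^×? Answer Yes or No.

No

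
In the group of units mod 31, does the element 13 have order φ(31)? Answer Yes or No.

Yes

φ(31) = 31 − 1 = 30 = 2 · 3 · 5.
It suffices to check that the order of 13 is not a proper divisor of 30: compute 13^(30/q) for q ∈ {2, 3, 5}.
13^15 ≡ 30 (mod 31)  [q = 2: ≢ 1 ✓]
13^10 ≡ 5 (mod 31)  [q = 3: ≢ 1 ✓]
13^6 ≡ 16 (mod 31)  [q = 5: ≢ 1 ✓]
All checks pass, so 13 has order 30 and is a primitive root modulo 31.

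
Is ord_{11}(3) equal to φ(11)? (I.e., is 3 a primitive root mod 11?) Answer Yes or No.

No

φ(11) = 11 − 1 = 10 = 2 · 5.
3 is a primitive root mod 11 iff 3^(φ(11)/q) ≢ 1 for every prime q | φ(11), i.e. q ∈ {2, 5}.
3^5 ≡ 1 (mod 11)  [q = 2: ≡ 1 ✗]
3^2 ≡ 9 (mod 11)  [q = 5: ≢ 1 ✓]
The check at q = 2 fails, so 3 generates a proper subgroup.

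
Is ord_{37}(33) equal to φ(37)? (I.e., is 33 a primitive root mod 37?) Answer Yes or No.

φ(37) = 37 − 1 = 36 = 2^2 · 3^2.
33 is a primitive root mod 37 iff 33^(φ(37)/q) ≢ 1 for every prime q | φ(37), i.e. q ∈ {2, 3}.
33^18 ≡ 1 (mod 37)  [q = 2: ≡ 1 ✗]
33^12 ≡ 10 (mod 37)  [q = 3: ≢ 1 ✓]
Since 33^18 ≡ 1, the order of 33 divides 18 < 36, so 33 is not a primitive root.

No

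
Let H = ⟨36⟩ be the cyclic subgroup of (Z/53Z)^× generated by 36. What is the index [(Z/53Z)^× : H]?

4

By Lagrange's theorem, ord_53(36) divides φ(53) = 53 − 1 = 52 = 2^2 · 13.
Divisors of 52: 1, 2, 4, 13, 26, 52.
Test each divisor d:
36^1 ≡ 36
36^2 ≡ 24
36^4 ≡ 46
36^13 ≡ 1
The order of 36 is 13, so the subgroup it generates has 13 elements.
The index is φ(53) / ord(36) = 52 / 13 = 4.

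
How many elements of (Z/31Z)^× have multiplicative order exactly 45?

0

φ(31) = 31 − 1 = 30 = 2 · 3 · 5.
Since (Z/31Z)^× is cyclic of order 30, the number of elements of order d is φ(d) when d | 30 and 0 otherwise.
Here 30 is not a multiple of 45, so there are no elements of order 45.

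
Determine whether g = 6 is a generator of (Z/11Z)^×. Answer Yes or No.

Yes

φ(11) = 11 − 1 = 10 = 2 · 5.
It suffices to check that the order of 6 is not a proper divisor of 10: compute 6^(10/q) for q ∈ {2, 5}.
6^5 ≡ 10 (mod 11)  [q = 2: ≢ 1 ✓]
6^2 ≡ 3 (mod 11)  [q = 5: ≢ 1 ✓]
Every test exponent gives a nontrivial residue, hence 6 generates the full group.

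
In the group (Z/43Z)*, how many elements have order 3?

2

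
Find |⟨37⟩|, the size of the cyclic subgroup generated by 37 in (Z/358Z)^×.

The order of 37 must divide φ(358) = φ(2)·φ(179) = 1·178 = 178 = 2 · 89.
Divisors of 178: 1, 2, 89, 178.
Check 37^d mod 358 for each divisor in increasing order:
37^1 ≡ 37 (mod 358)
37^2 ≡ 295 (mod 358)
37^89 ≡ 357 (mod 358)
37^178 ≡ 1 (mod 358) ✓
The smallest such exponent is 178, so the order of 37 is 178.

178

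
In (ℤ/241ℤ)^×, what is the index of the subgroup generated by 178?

5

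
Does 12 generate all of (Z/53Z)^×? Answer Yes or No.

φ(53) = 53 − 1 = 52 = 2^2 · 13.
An element g generates (Z/53Z)^× iff g^(52/q) ≢ 1 (mod 53) for each prime q ∈ {2, 13}.
12^26 ≡ 52 (mod 53)  [q = 2: ≢ 1 ✓]
12^4 ≡ 13 (mod 53)  [q = 13: ≢ 1 ✓]
Every test exponent gives a nontrivial residue, hence 12 generates the full group.

Yes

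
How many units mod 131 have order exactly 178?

0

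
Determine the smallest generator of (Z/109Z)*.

φ(109) = 109 − 1 = 108 = 2^2 · 3^3.
g is a primitive root iff g^(108/q) ≢ 1 (mod 109) for each prime q ∈ {2, 3}.
g = 2: 2^54 ≡ 108; 2^36 ≡ 1 — hits 1, so not a primitive root.
g = 3: 3^54 ≡ 1 — hits 1, so not a primitive root.
g = 4: 4^54 ≡ 1 — hits 1, so not a primitive root.
g = 5: 5^54 ≡ 1 — hits 1, so not a primitive root.
g = 6: 6^54 ≡ 108; 6^36 ≡ 63 — none is 1, so 6 is a primitive root.
Hence the least primitive root of 109 is 6.

6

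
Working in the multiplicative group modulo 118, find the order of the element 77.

58

Since 77 ∈ (Z/118Z)^×, its order divides φ(118) = φ(2)·φ(59) = 1·58 = 58 = 2 · 29.
Divisors of 58: 1, 2, 29, 58.
Check 77^d mod 118 for each divisor in increasing order:
77^1 ≡ 77
77^2 ≡ 29
77^29 ≡ 117
77^58 ≡ 1
So ord_118(77) = 58.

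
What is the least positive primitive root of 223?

φ(223) = 223 − 1 = 222 = 2 · 3 · 37.
g is a primitive root iff g^(222/q) ≢ 1 (mod 223) for each prime q ∈ {2, 3, 37}.
g = 2: 2^111 ≡ 1 — hits 1, so not a primitive root.
g = 3: 3^111 ≡ 222; 3^74 ≡ 183; 3^6 ≡ 60 — none is 1, so 3 is a primitive root.
Hence the least primitive root of 223 is 3.

3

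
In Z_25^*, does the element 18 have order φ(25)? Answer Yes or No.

φ(25) = φ(5^2) = 5·(5−1) = 20 = 2^2 · 5.
It suffices to check that the order of 18 is not a proper divisor of 20: compute 18^(20/q) for q ∈ {2, 5}.
18^10 ≡ 24 (mod 25)  [q = 2: ≢ 1 ✓]
18^4 ≡ 1 (mod 25)  [q = 5: ≡ 1 ✗]
Since 18^4 ≡ 1, the order of 18 divides 4 < 20, so 18 is not a primitive root.

No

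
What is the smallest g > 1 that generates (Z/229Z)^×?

φ(229) = 229 − 1 = 228 = 2^2 · 3 · 19.
Test candidates g = 2, 3, … against the prime factors q ∈ {2, 3, 19} of φ(229): g is a generator iff g^(228/q) ≢ 1 for every such q.
g = 2: 2^114 ≡ 228; 2^76 ≡ 1 — hits 1, so not a primitive root.
g = 3: 3^114 ≡ 1 — hits 1, so not a primitive root.
g = 4: 4^114 ≡ 1 — hits 1, so not a primitive root.
g = 5: 5^114 ≡ 1 — hits 1, so not a primitive root.
g = 6: 6^114 ≡ 228; 6^76 ≡ 134; 6^12 ≡ 165 — none is 1, so 6 is a primitive root.
The smallest primitive root modulo 229 is 6.

6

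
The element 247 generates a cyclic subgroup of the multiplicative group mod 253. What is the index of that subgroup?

By Lagrange's theorem, ord_253(247) divides φ(253) = φ(11·23) = (11−1)·(23−1) = 10·22 = 220 = 2^2 · 5 · 11.
Divisors of 220: 1, 2, 4, 5, 10, 11, 20, 22, 44, 55, 110, 220.
Evaluate successive powers at the divisors of 220:
247^1 ≡ 247 (mod 253)
247^2 ≡ 36 (mod 253)
247^4 ≡ 31 (mod 253)
247^5 ≡ 67 (mod 253)
247^10 ≡ 188 (mod 253)
247^11 ≡ 137 (mod 253)
247^20 ≡ 177 (mod 253)
247^22 ≡ 47 (mod 253)
247^44 ≡ 185 (mod 253)
247^55 ≡ 45 (mod 253)
247^110 ≡ 1 (mod 253) ✓
Thus |⟨247⟩| = ord(247) = 110.
Index = |(Z/253Z)^×| / |⟨247⟩| = 220 / 110 = 2.

2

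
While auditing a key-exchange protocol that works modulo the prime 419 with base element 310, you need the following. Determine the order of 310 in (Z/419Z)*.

209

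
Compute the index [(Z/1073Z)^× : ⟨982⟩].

4

The order of 982 must divide φ(1073) = φ(29·37) = (29−1)·(37−1) = 28·36 = 1008 = 2^4 · 3^2 · 7.
Divisors of 1008: 1, 2, 3, 4, 6, 7, 8, 9, 12, 14, 16, 18, 21, 24, 28, 36, 42, 48, 56, 63, 72, 84, 112, 126, 144, 168, 252, 336, 504, 1008.
Compute 982^d (mod 1073) for the divisors d until we hit 1:
982^1 ≡ 982 (mod 1073)
982^2 ≡ 770 (mod 1073)
982^3 ≡ 748 (mod 1073)
982^4 ≡ 604 (mod 1073)
982^6 ≡ 471 (mod 1073)
982^7 ≡ 59 (mod 1073)
982^8 ≡ 1069 (mod 1073)
982^9 ≡ 364 (mod 1073)
982^12 ≡ 803 (mod 1073)
982^14 ≡ 262 (mod 1073)
982^16 ≡ 16 (mod 1073)
982^18 ≡ 517 (mod 1073)
982^21 ≡ 436 (mod 1073)
982^24 ≡ 1009 (mod 1073)
982^28 ≡ 1045 (mod 1073)
982^36 ≡ 112 (mod 1073)
982^42 ≡ 175 (mod 1073)
982^48 ≡ 877 (mod 1073)
982^56 ≡ 784 (mod 1073)
982^63 ≡ 117 (mod 1073)
982^72 ≡ 741 (mod 1073)
982^84 ≡ 581 (mod 1073)
982^112 ≡ 900 (mod 1073)
982^126 ≡ 813 (mod 1073)
982^144 ≡ 778 (mod 1073)
982^168 ≡ 639 (mod 1073)
982^252 ≡ 1 (mod 1073) ✓
The order of 982 is 252, so the subgroup it generates has 252 elements.
Index = |(Z/1073Z)^×| / |⟨982⟩| = 1008 / 252 = 4.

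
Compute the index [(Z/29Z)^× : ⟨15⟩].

1

Since 15 ∈ (Z/29Z)^×, its order divides φ(29) = 29 − 1 = 28 = 2^2 · 7.
Divisors of 28: 1, 2, 4, 7, 14, 28.
Check 15^d mod 29 for each divisor in increasing order:
15^1 ≡ 15 (mod 29)
15^2 ≡ 22 (mod 29)
15^4 ≡ 20 (mod 29)
15^7 ≡ 17 (mod 29)
15^14 ≡ 28 (mod 29)
15^28 ≡ 1 (mod 29) ✓
So ord_29(15) = 28, hence |⟨15⟩| = 28.
Index = |(Z/29Z)^×| / |⟨15⟩| = 28 / 28 = 1.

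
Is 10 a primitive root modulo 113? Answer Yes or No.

Yes

φ(113) = 113 − 1 = 112 = 2^4 · 7.
An element g generates (Z/113Z)^× iff g^(112/q) ≢ 1 (mod 113) for each prime q ∈ {2, 7}.
10^56 ≡ 112 (mod 113)  [q = 2: ≢ 1 ✓]
10^16 ≡ 106 (mod 113)  [q = 7: ≢ 1 ✓]
All checks pass, so 10 has order 112 and is a primitive root modulo 113.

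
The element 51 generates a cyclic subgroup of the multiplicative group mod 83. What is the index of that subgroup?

2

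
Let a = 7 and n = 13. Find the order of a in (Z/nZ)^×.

ord(7) | φ(13) = 13 − 1 = 12 = 2^2 · 3.
Divisors of 12: 1, 2, 3, 4, 6, 12.
Compute 7^d (mod 13) for the divisors d until we hit 1:
7^1 ≡ 7 (mod 13)
7^2 ≡ 10 (mod 13)
7^3 ≡ 5 (mod 13)
7^4 ≡ 9 (mod 13)
7^6 ≡ 12 (mod 13)
7^12 ≡ 1 (mod 13) ✓
So ord_13(7) = 12.

12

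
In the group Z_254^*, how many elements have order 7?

6

φ(254) = φ(2)·φ(127) = 1·126 = 126 = 2 · 3^2 · 7.
Since (Z/254Z)^× is cyclic of order 126, the number of elements of order d is φ(d) when d | 126 and 0 otherwise.
7 | 126, and φ(7) = 7 − 1 = 6.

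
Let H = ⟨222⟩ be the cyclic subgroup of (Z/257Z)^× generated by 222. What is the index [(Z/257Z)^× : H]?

ord(222) | φ(257) = 257 − 1 = 256 = 2^8.
Divisors of 256: 1, 2, 4, 8, 16, 32, 64, 128, 256.
Compute 222^d (mod 257) for the divisors d until we hit 1:
222^1 ≡ 222
222^2 ≡ 197
222^4 ≡ 2
222^8 ≡ 4
222^16 ≡ 16
222^32 ≡ 256
222^64 ≡ 1
The order of 222 is 64, so the subgroup it generates has 64 elements.
[(Z/257Z)^× : ⟨222⟩] = 256/64 = 4.

4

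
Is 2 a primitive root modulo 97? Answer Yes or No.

No

φ(97) = 97 − 1 = 96 = 2^5 · 3.
2 is a primitive root mod 97 iff 2^(φ(97)/q) ≢ 1 for every prime q | φ(97), i.e. q ∈ {2, 3}.
2^48 ≡ 1 (mod 97)  [q = 2: ≡ 1 ✗]
2^32 ≡ 35 (mod 97)  [q = 3: ≢ 1 ✓]
The check at q = 2 fails, so 2 generates a proper subgroup.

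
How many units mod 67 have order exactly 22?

φ(67) = 67 − 1 = 66 = 2 · 3 · 11.
(Z/67Z)^× is cyclic (|G| = 66); a cyclic group of order m has exactly φ(d) elements of each order d | m, and none otherwise.
22 = 2 · 11 divides 66, and φ(22) = 10.

10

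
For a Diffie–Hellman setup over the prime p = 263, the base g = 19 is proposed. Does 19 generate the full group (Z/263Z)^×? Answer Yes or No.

φ(263) = 263 − 1 = 262 = 2 · 131.
Test 19^(262/q) mod 263 for each prime factor q of 262:
19^131 ≡ 262 (mod 263)  [q = 2: ≢ 1 ✓]
19^2 ≡ 98 (mod 263)  [q = 131: ≢ 1 ✓]
Every test exponent gives a nontrivial residue, hence 19 generates the full group.

Yes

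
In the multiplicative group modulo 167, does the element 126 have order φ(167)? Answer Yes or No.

No

φ(167) = 167 − 1 = 166 = 2 · 83.
Test 126^(166/q) mod 167 for each prime factor q of 166:
126^83 ≡ 1 (mod 167)  [q = 2: ≡ 1 ✗]
126^2 ≡ 11 (mod 167)  [q = 83: ≢ 1 ✓]
The check at q = 2 fails, so 126 generates a proper subgroup.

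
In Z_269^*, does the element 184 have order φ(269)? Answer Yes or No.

Yes

φ(269) = 269 − 1 = 268 = 2^2 · 67.
It suffices to check that the order of 184 is not a proper divisor of 268: compute 184^(268/q) for q ∈ {2, 67}.
184^134 ≡ 268 (mod 269)  [q = 2: ≢ 1 ✓]
184^4 ≡ 99 (mod 269)  [q = 67: ≢ 1 ✓]
All checks pass, so 184 has order 268 and is a primitive root modulo 269.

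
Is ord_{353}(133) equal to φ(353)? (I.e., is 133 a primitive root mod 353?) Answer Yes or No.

Yes

φ(353) = 353 − 1 = 352 = 2^5 · 11.
Test 133^(352/q) mod 353 for each prime factor q of 352:
133^176 ≡ 352 (mod 353)  [q = 2: ≢ 1 ✓]
133^32 ≡ 337 (mod 353)  [q = 11: ≢ 1 ✓]
None equal 1, so ord_353(133) = 352: 133 is a primitive root.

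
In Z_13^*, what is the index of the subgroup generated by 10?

2

The order of 10 must divide φ(13) = 13 − 1 = 12 = 2^2 · 3.
Divisors of 12: 1, 2, 3, 4, 6, 12.
Evaluate successive powers at the divisors of 12:
10^1 ≡ 10
10^2 ≡ 9
10^3 ≡ 12
10^4 ≡ 3
10^6 ≡ 1
So ord_13(10) = 6, hence |⟨10⟩| = 6.
The index is φ(13) / ord(10) = 12 / 6 = 2.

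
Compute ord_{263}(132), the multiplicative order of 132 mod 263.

ord(132) | φ(263) = 263 − 1 = 262 = 2 · 131.
Divisors of 262: 1, 2, 131, 262.
Evaluate successive powers at the divisors of 262:
132^1 ≡ 132 (mod 263)
132^2 ≡ 66 (mod 263)
132^131 ≡ 1 (mod 263) ✓
So ord_263(132) = 131.

131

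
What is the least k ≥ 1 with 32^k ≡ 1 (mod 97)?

ord(32) | φ(97) = 97 − 1 = 96 = 2^5 · 3.
Divisors of 96: 1, 2, 3, 4, 6, 8, 12, 16, 24, 32, 48, 96.
Test each divisor d:
32^1 ≡ 32 (mod 97)
32^2 ≡ 54 (mod 97)
32^3 ≡ 79 (mod 97)
32^4 ≡ 6 (mod 97)
32^6 ≡ 33 (mod 97)
32^8 ≡ 36 (mod 97)
32^12 ≡ 22 (mod 97)
32^16 ≡ 35 (mod 97)
32^24 ≡ 96 (mod 97)
32^32 ≡ 61 (mod 97)
32^48 ≡ 1 (mod 97) ✓
So ord_97(32) = 48.

48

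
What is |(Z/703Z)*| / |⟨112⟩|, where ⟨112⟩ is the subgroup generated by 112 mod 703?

The order of 112 must divide φ(703) = φ(19·37) = (19−1)·(37−1) = 18·36 = 648 = 2^3 · 3^4.
Divisors of 648: 1, 2, 3, 4, 6, 8, 9, 12, 18, 24, 27, 36, 54, 72, 81, 108, 162, 216, 324, 648.
Evaluate successive powers at the divisors of 648:
112^1 ≡ 112 (mod 703)
112^2 ≡ 593 (mod 703)
112^3 ≡ 334 (mod 703)
112^4 ≡ 149 (mod 703)
112^6 ≡ 482 (mod 703)
112^8 ≡ 408 (mod 703)
112^9 ≡ 1 (mod 703) ✓
Thus |⟨112⟩| = ord(112) = 9.
Index = |(Z/703Z)^×| / |⟨112⟩| = 648 / 9 = 72.

72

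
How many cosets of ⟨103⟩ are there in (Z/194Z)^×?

By Lagrange's theorem, ord_194(103) divides φ(194) = φ(2)·φ(97) = 1·96 = 96 = 2^5 · 3.
Divisors of 96: 1, 2, 3, 4, 6, 8, 12, 16, 24, 32, 48, 96.
Evaluate successive powers at the divisors of 96:
103^1 ≡ 103 (mod 194)
103^2 ≡ 133 (mod 194)
103^3 ≡ 119 (mod 194)
103^4 ≡ 35 (mod 194)
103^6 ≡ 193 (mod 194)
103^8 ≡ 61 (mod 194)
103^12 ≡ 1 (mod 194) ✓
So ord_194(103) = 12, hence |⟨103⟩| = 12.
[(Z/194Z)^× : ⟨103⟩] = 96/12 = 8.

8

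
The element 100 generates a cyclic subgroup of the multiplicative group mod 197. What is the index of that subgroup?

The order of 100 must divide φ(197) = 197 − 1 = 196 = 2^2 · 7^2.
Divisors of 196: 1, 2, 4, 7, 14, 28, 49, 98, 196.
Evaluate successive powers at the divisors of 196:
100^1 ≡ 100
100^2 ≡ 150
100^4 ≡ 42
100^7 ≡ 191
100^14 ≡ 36
100^28 ≡ 114
100^49 ≡ 1
The order of 100 is 49, so the subgroup it generates has 49 elements.
The index is φ(197) / ord(100) = 196 / 49 = 4.

4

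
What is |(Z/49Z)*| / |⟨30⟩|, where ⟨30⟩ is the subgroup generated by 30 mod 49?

14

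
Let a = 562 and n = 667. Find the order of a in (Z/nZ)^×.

308

ord(562) | φ(667) = φ(23·29) = (23−1)·(29−1) = 22·28 = 616 = 2^3 · 7 · 11.
Divisors of 616: 1, 2, 4, 7, 8, 11, 14, 22, 28, 44, 56, 77, 88, 154, 308, 616.
Test each divisor d:
562^1 ≡ 562
562^2 ≡ 353
562^4 ≡ 547
562^7 ≡ 244
562^8 ≡ 393
562^11 ≡ 68
562^14 ≡ 173
562^22 ≡ 622
562^28 ≡ 581
562^44 ≡ 24
562^56 ≡ 59
562^77 ≡ 597
562^88 ≡ 576
562^154 ≡ 231
562^308 ≡ 1
Hence ord(562) = 308.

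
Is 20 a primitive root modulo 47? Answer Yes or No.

Yes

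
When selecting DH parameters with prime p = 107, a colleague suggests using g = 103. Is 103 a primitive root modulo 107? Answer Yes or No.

Yes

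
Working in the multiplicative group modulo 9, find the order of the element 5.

6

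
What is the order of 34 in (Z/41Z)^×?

40

The order of 34 must divide φ(41) = 41 − 1 = 40 = 2^3 · 5.
Divisors of 40: 1, 2, 4, 5, 8, 10, 20, 40.
Test each divisor d:
34^1 ≡ 34
34^2 ≡ 8
34^4 ≡ 23
34^5 ≡ 3
34^8 ≡ 37
34^10 ≡ 9
34^20 ≡ 40
34^40 ≡ 1
Hence ord(34) = 40.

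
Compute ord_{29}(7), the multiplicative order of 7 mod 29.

ord(7) | φ(29) = 29 − 1 = 28 = 2^2 · 7.
Divisors of 28: 1, 2, 4, 7, 14, 28.
Test each divisor d:
7^1 ≡ 7
7^2 ≡ 20
7^4 ≡ 23
7^7 ≡ 1
Hence ord(7) = 7.

7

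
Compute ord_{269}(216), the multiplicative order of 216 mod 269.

134

Since 216 ∈ (Z/269Z)^×, its order divides φ(269) = 269 − 1 = 268 = 2^2 · 67.
Divisors of 268: 1, 2, 4, 67, 134, 268.
Evaluate successive powers at the divisors of 268:
216^1 ≡ 216 (mod 269)
216^2 ≡ 119 (mod 269)
216^4 ≡ 173 (mod 269)
216^67 ≡ 268 (mod 269)
216^134 ≡ 1 (mod 269) ✓
Therefore the multiplicative order of 216 modulo 269 is 134.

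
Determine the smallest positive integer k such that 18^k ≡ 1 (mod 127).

The order of 18 must divide φ(127) = 127 − 1 = 126 = 2 · 3^2 · 7.
Divisors of 126: 1, 2, 3, 6, 7, 9, 14, 18, 21, 42, 63, 126.
Compute 18^d (mod 127) for the divisors d until we hit 1:
18^1 ≡ 18 (mod 127)
18^2 ≡ 70 (mod 127)
18^3 ≡ 117 (mod 127)
18^6 ≡ 100 (mod 127)
18^7 ≡ 22 (mod 127)
18^9 ≡ 16 (mod 127)
18^14 ≡ 103 (mod 127)
18^18 ≡ 2 (mod 127)
18^21 ≡ 107 (mod 127)
18^42 ≡ 19 (mod 127)
18^63 ≡ 1 (mod 127) ✓
So ord_127(18) = 63.

63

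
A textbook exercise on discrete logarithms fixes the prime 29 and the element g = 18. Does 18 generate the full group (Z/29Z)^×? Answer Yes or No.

Yes

φ(29) = 29 − 1 = 28 = 2^2 · 7.
18 is a primitive root mod 29 iff 18^(φ(29)/q) ≢ 1 for every prime q | φ(29), i.e. q ∈ {2, 7}.
18^14 ≡ 28 (mod 29)  [q = 2: ≢ 1 ✓]
18^4 ≡ 25 (mod 29)  [q = 7: ≢ 1 ✓]
All checks pass, so 18 has order 28 and is a primitive root modulo 29.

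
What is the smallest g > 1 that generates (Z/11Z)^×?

φ(11) = 11 − 1 = 10 = 2 · 5.
g is a primitive root iff g^(10/q) ≢ 1 (mod 11) for each prime q ∈ {2, 5}.
g = 2: 2^5 ≡ 10; 2^2 ≡ 4 — none is 1, so 2 is a primitive root.
The smallest primitive root modulo 11 is 2.

2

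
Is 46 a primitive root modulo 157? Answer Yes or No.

φ(157) = 157 − 1 = 156 = 2^2 · 3 · 13.
It suffices to check that the order of 46 is not a proper divisor of 156: compute 46^(156/q) for q ∈ {2, 3, 13}.
46^78 ≡ 1 (mod 157)  [q = 2: ≡ 1 ✗]
46^52 ≡ 1 (mod 157)  [q = 3: ≡ 1 ✗]
46^12 ≡ 99 (mod 157)  [q = 13: ≢ 1 ✓]
46^78 ≡ 1 shows ord(46) | 78, strictly less than φ(157); not a primitive root.

No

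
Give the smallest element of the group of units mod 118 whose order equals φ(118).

11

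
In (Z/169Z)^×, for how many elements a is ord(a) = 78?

24

φ(169) = φ(13^2) = 13·(13−1) = 156 = 2^2 · 3 · 13.
Since (Z/169Z)^× is cyclic of order 156, the number of elements of order d is φ(d) when d | 156 and 0 otherwise.
78 = 2 · 3 · 13 divides 156, and φ(78) = 24.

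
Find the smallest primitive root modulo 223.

3

φ(223) = 223 − 1 = 222 = 2 · 3 · 37.
g is a primitive root iff g^(222/q) ≢ 1 (mod 223) for each prime q ∈ {2, 3, 37}.
g = 2: 2^111 ≡ 1 — hits 1, so not a primitive root.
g = 3: 3^111 ≡ 222; 3^74 ≡ 183; 3^6 ≡ 60 — none is 1, so 3 is a primitive root.
The smallest primitive root modulo 223 is 3.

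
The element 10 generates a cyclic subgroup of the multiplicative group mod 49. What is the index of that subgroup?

By Lagrange's theorem, ord_49(10) divides φ(49) = φ(7^2) = 7·(7−1) = 42 = 2 · 3 · 7.
Divisors of 42: 1, 2, 3, 6, 7, 14, 21, 42.
Test each divisor d:
10^1 ≡ 10 (mod 49)
10^2 ≡ 2 (mod 49)
10^3 ≡ 20 (mod 49)
10^6 ≡ 8 (mod 49)
10^7 ≡ 31 (mod 49)
10^14 ≡ 30 (mod 49)
10^21 ≡ 48 (mod 49)
10^42 ≡ 1 (mod 49) ✓
Thus |⟨10⟩| = ord(10) = 42.
The index is φ(49) / ord(10) = 42 / 42 = 1.

1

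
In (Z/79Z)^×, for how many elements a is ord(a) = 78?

φ(79) = 79 − 1 = 78 = 2 · 3 · 13.
(Z/79Z)^× is cyclic (|G| = 78); a cyclic group of order m has exactly φ(d) elements of each order d | m, and none otherwise.
78 = 2 · 3 · 13 divides 78, and φ(78) = 24.

24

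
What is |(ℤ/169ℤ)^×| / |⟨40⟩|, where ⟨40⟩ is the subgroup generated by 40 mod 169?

12

By Lagrange's theorem, ord_169(40) divides φ(169) = φ(13^2) = 13·(13−1) = 156 = 2^2 · 3 · 13.
Divisors of 156: 1, 2, 3, 4, 6, 12, 13, 26, 39, 52, 78, 156.
Test each divisor d:
40^1 ≡ 40 (mod 169)
40^2 ≡ 79 (mod 169)
40^3 ≡ 118 (mod 169)
40^4 ≡ 157 (mod 169)
40^6 ≡ 66 (mod 169)
40^12 ≡ 131 (mod 169)
40^13 ≡ 1 (mod 169) ✓
So ord_169(40) = 13, hence |⟨40⟩| = 13.
[(Z/169Z)^× : ⟨40⟩] = 156/13 = 12.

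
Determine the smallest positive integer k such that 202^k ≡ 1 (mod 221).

24

ord(202) | φ(221) = φ(13·17) = (13−1)·(17−1) = 12·16 = 192 = 2^6 · 3.
Divisors of 192: 1, 2, 3, 4, 6, 8, 12, 16, 24, 32, 48, 64, 96, 192.
Evaluate successive powers at the divisors of 192:
202^1 ≡ 202 (mod 221)
202^2 ≡ 140 (mod 221)
202^3 ≡ 213 (mod 221)
202^4 ≡ 152 (mod 221)
202^6 ≡ 64 (mod 221)
202^8 ≡ 120 (mod 221)
202^12 ≡ 118 (mod 221)
202^16 ≡ 35 (mod 221)
202^24 ≡ 1 (mod 221) ✓
The smallest such exponent is 24, so the order of 202 is 24.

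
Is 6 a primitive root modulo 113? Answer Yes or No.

Yes

φ(113) = 113 − 1 = 112 = 2^4 · 7.
An element g generates (Z/113Z)^× iff g^(112/q) ≢ 1 (mod 113) for each prime q ∈ {2, 7}.
6^56 ≡ 112 (mod 113)  [q = 2: ≢ 1 ✓]
6^16 ≡ 30 (mod 113)  [q = 7: ≢ 1 ✓]
Every test exponent gives a nontrivial residue, hence 6 generates the full group.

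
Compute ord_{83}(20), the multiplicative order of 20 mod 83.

82

By Lagrange's theorem, ord_83(20) divides φ(83) = 83 − 1 = 82 = 2 · 41.
Divisors of 82: 1, 2, 41, 82.
Evaluate successive powers at the divisors of 82:
20^1 ≡ 20 (mod 83)
20^2 ≡ 68 (mod 83)
20^41 ≡ 82 (mod 83)
20^82 ≡ 1 (mod 83) ✓
Hence ord(20) = 82.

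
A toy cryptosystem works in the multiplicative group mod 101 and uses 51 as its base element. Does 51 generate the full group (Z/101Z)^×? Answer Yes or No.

Yes

φ(101) = 101 − 1 = 100 = 2^2 · 5^2.
It suffices to check that the order of 51 is not a proper divisor of 100: compute 51^(100/q) for q ∈ {2, 5}.
51^50 ≡ 100 (mod 101)  [q = 2: ≢ 1 ✓]
51^20 ≡ 84 (mod 101)  [q = 5: ≢ 1 ✓]
None equal 1, so ord_101(51) = 100: 51 is a primitive root.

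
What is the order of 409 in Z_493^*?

28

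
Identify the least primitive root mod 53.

φ(53) = 53 − 1 = 52 = 2^2 · 13.
Test candidates g = 2, 3, … against the prime factors q ∈ {2, 13} of φ(53): g is a generator iff g^(52/q) ≢ 1 for every such q.
g = 2: 2^26 ≡ 52; 2^4 ≡ 16 — none is 1, so 2 is a primitive root.
Hence the least primitive root of 53 is 2.

2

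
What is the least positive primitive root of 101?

2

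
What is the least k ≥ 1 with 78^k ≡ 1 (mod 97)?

32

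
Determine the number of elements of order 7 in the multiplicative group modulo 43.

6

φ(43) = 43 − 1 = 42 = 2 · 3 · 7.
In a cyclic group of order 42, there are φ(d) elements of order d for each divisor d of 42, and zero for non-divisors.
7 | 42, and φ(7) = 7 − 1 = 6.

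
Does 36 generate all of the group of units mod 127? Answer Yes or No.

No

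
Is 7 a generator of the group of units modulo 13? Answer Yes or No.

Yes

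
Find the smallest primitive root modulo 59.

2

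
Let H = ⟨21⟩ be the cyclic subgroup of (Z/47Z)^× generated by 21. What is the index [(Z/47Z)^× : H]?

2

Since 21 ∈ (Z/47Z)^×, its order divides φ(47) = 47 − 1 = 46 = 2 · 23.
Divisors of 46: 1, 2, 23, 46.
Check 21^d mod 47 for each divisor in increasing order:
21^1 ≡ 21
21^2 ≡ 18
21^23 ≡ 1
Thus |⟨21⟩| = ord(21) = 23.
The index is φ(47) / ord(21) = 46 / 23 = 2.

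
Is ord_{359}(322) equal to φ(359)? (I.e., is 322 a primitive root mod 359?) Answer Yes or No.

Yes

φ(359) = 359 − 1 = 358 = 2 · 179.
322 is a primitive root mod 359 iff 322^(φ(359)/q) ≢ 1 for every prime q | φ(359), i.e. q ∈ {2, 179}.
322^179 ≡ 358 (mod 359)  [q = 2: ≢ 1 ✓]
322^2 ≡ 292 (mod 359)  [q = 179: ≢ 1 ✓]
None equal 1, so ord_359(322) = 358: 322 is a primitive root.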